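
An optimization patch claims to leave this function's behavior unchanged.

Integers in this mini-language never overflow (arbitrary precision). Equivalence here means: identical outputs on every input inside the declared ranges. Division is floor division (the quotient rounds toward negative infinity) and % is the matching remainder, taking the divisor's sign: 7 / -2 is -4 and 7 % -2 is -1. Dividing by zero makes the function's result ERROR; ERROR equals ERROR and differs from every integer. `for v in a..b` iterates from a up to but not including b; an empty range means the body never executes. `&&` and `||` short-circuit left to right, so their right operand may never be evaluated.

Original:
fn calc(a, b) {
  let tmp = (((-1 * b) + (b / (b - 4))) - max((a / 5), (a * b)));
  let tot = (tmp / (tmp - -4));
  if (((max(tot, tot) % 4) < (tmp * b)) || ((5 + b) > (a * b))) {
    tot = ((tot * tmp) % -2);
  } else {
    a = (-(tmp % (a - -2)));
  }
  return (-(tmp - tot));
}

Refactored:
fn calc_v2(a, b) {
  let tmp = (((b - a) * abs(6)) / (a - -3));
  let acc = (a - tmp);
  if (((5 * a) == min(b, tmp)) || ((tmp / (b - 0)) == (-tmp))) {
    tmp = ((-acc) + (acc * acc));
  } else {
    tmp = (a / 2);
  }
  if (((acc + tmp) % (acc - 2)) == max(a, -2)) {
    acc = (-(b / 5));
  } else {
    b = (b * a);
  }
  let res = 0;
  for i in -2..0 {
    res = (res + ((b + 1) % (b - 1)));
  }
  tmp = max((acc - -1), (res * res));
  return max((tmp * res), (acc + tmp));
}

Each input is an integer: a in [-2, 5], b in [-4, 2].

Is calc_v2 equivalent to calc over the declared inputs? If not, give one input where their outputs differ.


There is a counterexample at a=-2, b=-4: ERROR on one side, 64 on the other.
calc: tmp=-4, then a zero divisor aborts: ERROR
calc_v2: tmp=-12, then acc=10, then (((5 * a) == min(b, tmp)) || ((tmp / (b - 0)) == (-tmp))) is false, then tmp=-1, then (((acc + tmp) % (acc - 2)) == max(a, -2)) is false, then b=8, then res=0, then (i=-2), then res=2, then (i=-1), then res=4, then tmp=16, then returns 64
verdict: not equivalent; witness: a=-2, b=-4


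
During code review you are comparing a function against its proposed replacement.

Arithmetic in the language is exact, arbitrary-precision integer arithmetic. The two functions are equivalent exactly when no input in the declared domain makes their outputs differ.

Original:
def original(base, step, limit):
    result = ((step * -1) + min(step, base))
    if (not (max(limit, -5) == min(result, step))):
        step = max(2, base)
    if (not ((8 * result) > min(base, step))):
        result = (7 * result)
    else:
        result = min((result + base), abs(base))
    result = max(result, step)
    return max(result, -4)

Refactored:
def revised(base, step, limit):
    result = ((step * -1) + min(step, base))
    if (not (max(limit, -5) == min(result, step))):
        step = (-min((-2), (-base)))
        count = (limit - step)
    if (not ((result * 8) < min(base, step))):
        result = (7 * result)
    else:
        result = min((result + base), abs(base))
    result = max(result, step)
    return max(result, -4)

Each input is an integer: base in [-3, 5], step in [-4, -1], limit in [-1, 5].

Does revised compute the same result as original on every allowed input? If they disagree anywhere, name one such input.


Not equivalent: base=-1, step=-1, limit=-1 separates them (-1 vs 0).
original: result := 0 | (not (max(limit, -5) == min(result, step))): false | (not ((8 * result) > min(base, step))): false | result := -1 | result := -1 | result -1
revised: result := 0 | (not (max(limit, -5) == min(result, step))): false | (not ((result * 8) < min(base, step))): true | result := 0 | result := 0 | result 0
verdict: not equivalent; witness: base=-1, step=-1, limit=-1


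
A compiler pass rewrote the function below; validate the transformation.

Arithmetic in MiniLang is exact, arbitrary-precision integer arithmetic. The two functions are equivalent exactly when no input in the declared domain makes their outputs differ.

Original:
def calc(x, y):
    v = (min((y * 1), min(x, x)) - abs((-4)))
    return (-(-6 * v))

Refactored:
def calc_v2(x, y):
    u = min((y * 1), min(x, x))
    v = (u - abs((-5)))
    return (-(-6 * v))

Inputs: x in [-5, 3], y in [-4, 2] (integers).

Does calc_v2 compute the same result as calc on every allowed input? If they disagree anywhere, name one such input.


Evaluate both at x=-5, y=-4.
calc: v=-9, then returns -54
calc_v2: u=-5, then v=-10, then returns -60
-54 and -60 differ, so these are not the same function on this domain.
verdict: not equivalent; witness: x=-5, y=-4


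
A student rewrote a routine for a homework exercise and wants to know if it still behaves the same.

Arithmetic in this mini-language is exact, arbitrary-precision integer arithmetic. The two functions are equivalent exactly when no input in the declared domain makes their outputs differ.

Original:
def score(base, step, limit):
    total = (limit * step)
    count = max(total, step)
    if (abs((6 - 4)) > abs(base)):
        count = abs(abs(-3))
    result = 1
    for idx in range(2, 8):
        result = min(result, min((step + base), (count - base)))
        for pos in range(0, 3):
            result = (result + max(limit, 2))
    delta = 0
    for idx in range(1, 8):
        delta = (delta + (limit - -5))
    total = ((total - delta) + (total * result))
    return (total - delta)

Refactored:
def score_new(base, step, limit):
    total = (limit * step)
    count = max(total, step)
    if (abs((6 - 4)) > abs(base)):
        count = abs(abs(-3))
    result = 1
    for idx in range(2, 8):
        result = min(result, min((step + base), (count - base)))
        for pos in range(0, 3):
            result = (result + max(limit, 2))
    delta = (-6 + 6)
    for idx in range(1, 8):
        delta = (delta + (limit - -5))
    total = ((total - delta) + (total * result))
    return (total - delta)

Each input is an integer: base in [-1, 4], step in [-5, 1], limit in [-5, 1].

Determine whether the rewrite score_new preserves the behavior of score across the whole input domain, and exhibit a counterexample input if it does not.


Equivalent — the differences include arithmetic usage differs; also constant usage differs, yet no declared input distinguishes the two.
One worked example (base=4, step=-3, limit=1) — score: total becomes -3; next count becomes -3; next (abs((6 - 4)) > abs(base)) evaluates to false; next result becomes 1; next at idx=2:; next result becomes -7; next at pos=0:; next result becomes -5; next at pos=1:; next result becomes -3; next at pos=2:; next result becomes -1; next at idx=3:; next result becomes -7; next at pos=0:; next result becomes -5; next at pos=1:; next result becomes -3; next at pos=2:; next result becomes -1; next at idx=4:; next result becomes -7; next at pos=0:; next result becomes -5; next at pos=1:; next result becomes -3; next at pos=2:; next result becomes -1; next at idx=5:; next result becomes -7; next at pos=0:; next result becomes -5; next at pos=1:; next result becomes -3; next at pos=2:; next result becomes -1; next at idx=6:; next result becomes -7; next at pos=0:; next result becomes -5; next at pos=1:; next result becomes -3; next at pos=2:; next result becomes -1; next at idx=7:; next result becomes -7; next at pos=0:; next result becomes -5; next at pos=1:; next result becomes -3; next at pos=2:; next result becomes -1; next delta becomes 0; next at idx=1:; next delta becomes 6; next at idx=2:; next delta becomes 12; next at idx=3:; next delta becomes 18; next at idx=4:; next delta becomes 24; next at idx=5:; next delta becomes 30; next at idx=6:; next delta becomes 36; next at idx=7:; next delta becomes 42; next total becomes -42; next final value -84; score_new: total becomes -3; next count becomes -3; next (abs((6 - 4)) > abs(base)) evaluates to false; next result becomes 1; next at idx=2:; next result becomes -7; next at pos=0:; next result becomes -5; next at pos=1:; next result becomes -3; next at pos=2:; next result becomes -1; next at idx=3:; next result becomes -7; next at pos=0:; next result becomes -5; next at pos=1:; next result becomes -3; next at pos=2:; next result becomes -1; next at idx=4:; next result becomes -7; next at pos=0:; next result becomes -5; next at pos=1:; next result becomes -3; next at pos=2:; next result becomes -1; next at idx=5:; next result becomes -7; next at pos=0:; next result becomes -5; next at pos=1:; next result becomes -3; next at pos=2:; next result becomes -1; next at idx=6:; next result becomes -7; next at pos=0:; next result becomes -5; next at pos=1:; next result becomes -3; next at pos=2:; next result becomes -1; next at idx=7:; next result becomes -7; next at pos=0:; next result becomes -5; next at pos=1:; next result becomes -3; next at pos=2:; next result becomes -1; next delta becomes 0; next at idx=1:; next delta becomes 6; next at idx=2:; next delta becomes 12; next at idx=3:; next delta becomes 18; next at idx=4:; next delta becomes 24; next at idx=5:; next delta becomes 30; next at idx=6:; next delta becomes 36; next at idx=7:; next delta becomes 42; next total becomes -42; next final value -84; agreement on -84.
An exhaustive pass over the 294 declared inputs shows identical outputs.
verdict: equivalent


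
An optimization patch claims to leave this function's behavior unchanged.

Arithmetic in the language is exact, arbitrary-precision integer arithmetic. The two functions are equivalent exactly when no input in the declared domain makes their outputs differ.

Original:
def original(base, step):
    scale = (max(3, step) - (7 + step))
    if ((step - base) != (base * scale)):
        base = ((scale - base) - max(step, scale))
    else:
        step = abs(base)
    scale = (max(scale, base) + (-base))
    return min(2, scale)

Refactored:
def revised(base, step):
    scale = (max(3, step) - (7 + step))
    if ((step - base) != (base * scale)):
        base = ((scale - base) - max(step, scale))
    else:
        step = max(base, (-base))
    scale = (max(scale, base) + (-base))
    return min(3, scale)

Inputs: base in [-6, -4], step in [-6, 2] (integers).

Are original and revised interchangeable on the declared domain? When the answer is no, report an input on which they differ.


Input base=-4, step=-4: 2 from original versus 3 from revised.
verdict: not equivalent; witness: base=-4, step=-4


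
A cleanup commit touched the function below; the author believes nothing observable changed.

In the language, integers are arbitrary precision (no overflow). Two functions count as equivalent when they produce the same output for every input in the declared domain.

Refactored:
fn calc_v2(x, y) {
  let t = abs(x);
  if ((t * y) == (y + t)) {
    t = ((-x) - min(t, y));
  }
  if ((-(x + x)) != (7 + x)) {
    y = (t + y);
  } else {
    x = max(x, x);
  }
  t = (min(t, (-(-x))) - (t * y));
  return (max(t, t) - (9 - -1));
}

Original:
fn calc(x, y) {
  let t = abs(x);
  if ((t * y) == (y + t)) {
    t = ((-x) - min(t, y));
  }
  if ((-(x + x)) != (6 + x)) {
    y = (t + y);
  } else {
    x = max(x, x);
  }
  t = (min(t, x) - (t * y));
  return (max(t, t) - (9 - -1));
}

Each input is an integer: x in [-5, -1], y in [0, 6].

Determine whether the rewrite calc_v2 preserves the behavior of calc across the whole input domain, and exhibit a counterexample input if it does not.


At x=-2, y=0: calc gives -12, calc_v2 gives -16.
verdict: not equivalent; witness: x=-2, y=0


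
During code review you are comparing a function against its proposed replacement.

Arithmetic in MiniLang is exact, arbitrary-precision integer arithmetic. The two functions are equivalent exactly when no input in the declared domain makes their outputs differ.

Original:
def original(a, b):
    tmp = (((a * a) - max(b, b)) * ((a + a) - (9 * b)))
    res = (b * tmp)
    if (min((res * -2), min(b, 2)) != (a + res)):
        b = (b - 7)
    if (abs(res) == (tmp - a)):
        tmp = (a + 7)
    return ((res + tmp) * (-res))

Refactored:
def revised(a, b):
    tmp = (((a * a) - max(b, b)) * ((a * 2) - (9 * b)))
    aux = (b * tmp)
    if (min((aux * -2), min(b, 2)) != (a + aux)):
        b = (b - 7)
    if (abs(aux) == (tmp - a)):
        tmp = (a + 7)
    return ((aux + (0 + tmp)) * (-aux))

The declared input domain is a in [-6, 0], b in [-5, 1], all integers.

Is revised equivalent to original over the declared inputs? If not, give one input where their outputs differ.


The two are interchangeable: local variable names differ; arithmetic usage differs; constant usage differs, and every declared input agrees.
Tracing a=-3, b=1: original: tmp := -120 | res := -120 | (min((res * -2), min(b, 2)) != (a + res)): true | b := -6 | (abs(res) == (tmp - a)): false | result -28800 | revised: tmp := -120 | aux := -120 | (min((aux * -2), min(b, 2)) != (a + aux)): true | b := -6 | (abs(aux) == (tmp - a)): false | result -28800 — matching result -28800.
Sweeping the whole domain (49 inputs) finds no disagreement.
verdict: equivalent


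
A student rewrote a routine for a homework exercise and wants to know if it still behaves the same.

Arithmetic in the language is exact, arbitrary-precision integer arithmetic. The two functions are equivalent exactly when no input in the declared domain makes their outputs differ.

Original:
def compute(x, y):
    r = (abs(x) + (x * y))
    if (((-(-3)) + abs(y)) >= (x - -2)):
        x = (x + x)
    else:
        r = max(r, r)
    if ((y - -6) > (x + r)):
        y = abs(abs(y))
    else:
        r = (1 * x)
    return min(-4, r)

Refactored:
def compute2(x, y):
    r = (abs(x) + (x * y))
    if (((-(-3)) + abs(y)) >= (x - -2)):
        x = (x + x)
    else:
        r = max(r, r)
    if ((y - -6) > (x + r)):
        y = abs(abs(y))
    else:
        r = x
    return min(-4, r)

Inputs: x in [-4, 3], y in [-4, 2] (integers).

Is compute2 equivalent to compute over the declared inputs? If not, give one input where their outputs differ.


Comparing the listings, the differences include: constant usage differs; and arithmetic usage differs.
As a probe, take x=-2, y=0: compute runs r becomes 2; next (((-(-3)) + abs(y)) >= (x - -2)) evaluates to true; next x becomes -4; next ((y - -6) > (x + r)) evaluates to true; next y becomes 0; next final value -4; compute2 runs r becomes 2; next (((-(-3)) + abs(y)) >= (x - -2)) evaluates to true; next x becomes -4; next ((y - -6) > (x + r)) evaluates to true; next y becomes 0; next final value -4; both end at -4.
Across all 56 domain points the two functions coincide.
verdict: equivalent


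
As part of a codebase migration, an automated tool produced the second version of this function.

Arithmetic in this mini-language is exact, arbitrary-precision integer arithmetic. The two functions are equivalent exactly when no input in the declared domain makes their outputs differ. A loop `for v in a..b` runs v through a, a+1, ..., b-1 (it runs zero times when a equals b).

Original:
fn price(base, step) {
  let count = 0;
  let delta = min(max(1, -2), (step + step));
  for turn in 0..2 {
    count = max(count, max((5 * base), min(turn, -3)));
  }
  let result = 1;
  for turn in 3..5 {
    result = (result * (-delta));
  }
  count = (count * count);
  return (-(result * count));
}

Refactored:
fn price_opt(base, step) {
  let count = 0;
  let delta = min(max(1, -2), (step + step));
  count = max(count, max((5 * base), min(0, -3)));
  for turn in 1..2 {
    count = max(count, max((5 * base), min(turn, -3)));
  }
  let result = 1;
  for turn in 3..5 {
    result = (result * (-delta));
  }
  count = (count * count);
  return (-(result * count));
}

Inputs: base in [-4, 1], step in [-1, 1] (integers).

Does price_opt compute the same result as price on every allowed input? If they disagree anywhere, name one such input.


The two versions differ — the changes include min/max/abs usage differs; and statement counts differ; and loop structure differs; and constant usage differs; and arithmetic usage differs.
As a probe, take base=-1, step=0: price runs count := 0 | delta := 0 | iter turn=0: | count := 0 | iter turn=1: | count := 0 | result := 1 | iter turn=3: | result := 0 | iter turn=4: | result := 0 | count := 0 | result 0; price_opt runs count := 0 | delta := 0 | count := 0 | iter turn=1: | count := 0 | result := 1 | iter turn=3: | result := 0 | iter turn=4: | result := 0 | count := 0 | result 0; both end at 0.
Sweeping the whole domain (18 inputs) finds no disagreement.
verdict: equivalent


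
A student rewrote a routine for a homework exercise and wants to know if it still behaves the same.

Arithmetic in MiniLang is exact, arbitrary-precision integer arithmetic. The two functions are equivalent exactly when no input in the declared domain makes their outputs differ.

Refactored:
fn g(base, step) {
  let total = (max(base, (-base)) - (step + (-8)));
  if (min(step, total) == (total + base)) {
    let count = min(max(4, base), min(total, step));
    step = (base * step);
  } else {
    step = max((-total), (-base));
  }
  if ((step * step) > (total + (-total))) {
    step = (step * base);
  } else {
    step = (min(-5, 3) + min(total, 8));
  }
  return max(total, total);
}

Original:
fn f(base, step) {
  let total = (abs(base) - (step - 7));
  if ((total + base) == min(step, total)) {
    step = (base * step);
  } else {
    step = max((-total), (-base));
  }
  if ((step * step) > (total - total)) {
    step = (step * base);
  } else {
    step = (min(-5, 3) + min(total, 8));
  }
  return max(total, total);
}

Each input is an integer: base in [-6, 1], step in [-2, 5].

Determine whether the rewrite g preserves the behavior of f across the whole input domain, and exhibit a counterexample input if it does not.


The rewrite breaks on base=-6, step=-2, where the results are 15 and 16.
f: total = 15; ((total + base) == min(step, total)) -> false; step = 6; ((step * step) > (total - total)) -> true; step = -36; return 15
g: total = 16; (min(step, total) == (total + base)) -> false; step = 6; ((step * step) > (total + (-total))) -> true; step = -36; return 16
verdict: not equivalent; witness: base=-6, step=-2


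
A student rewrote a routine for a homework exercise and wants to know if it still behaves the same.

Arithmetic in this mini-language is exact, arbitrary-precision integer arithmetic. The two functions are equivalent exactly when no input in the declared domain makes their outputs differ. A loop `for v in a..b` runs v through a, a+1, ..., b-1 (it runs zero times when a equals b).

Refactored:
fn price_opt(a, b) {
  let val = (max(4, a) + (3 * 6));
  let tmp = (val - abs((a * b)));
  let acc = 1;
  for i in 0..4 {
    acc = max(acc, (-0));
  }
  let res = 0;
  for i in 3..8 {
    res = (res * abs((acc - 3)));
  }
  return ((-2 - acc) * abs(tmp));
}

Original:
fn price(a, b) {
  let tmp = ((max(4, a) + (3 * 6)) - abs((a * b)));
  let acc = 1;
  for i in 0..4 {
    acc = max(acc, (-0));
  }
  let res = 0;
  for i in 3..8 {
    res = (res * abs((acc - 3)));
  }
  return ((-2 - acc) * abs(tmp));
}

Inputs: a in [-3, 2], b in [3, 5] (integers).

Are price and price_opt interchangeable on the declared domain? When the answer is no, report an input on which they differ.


Changes here: local variable names differ; statement counts differ; the full 18-point sweep finds no disagreement.
verdict: equivalent


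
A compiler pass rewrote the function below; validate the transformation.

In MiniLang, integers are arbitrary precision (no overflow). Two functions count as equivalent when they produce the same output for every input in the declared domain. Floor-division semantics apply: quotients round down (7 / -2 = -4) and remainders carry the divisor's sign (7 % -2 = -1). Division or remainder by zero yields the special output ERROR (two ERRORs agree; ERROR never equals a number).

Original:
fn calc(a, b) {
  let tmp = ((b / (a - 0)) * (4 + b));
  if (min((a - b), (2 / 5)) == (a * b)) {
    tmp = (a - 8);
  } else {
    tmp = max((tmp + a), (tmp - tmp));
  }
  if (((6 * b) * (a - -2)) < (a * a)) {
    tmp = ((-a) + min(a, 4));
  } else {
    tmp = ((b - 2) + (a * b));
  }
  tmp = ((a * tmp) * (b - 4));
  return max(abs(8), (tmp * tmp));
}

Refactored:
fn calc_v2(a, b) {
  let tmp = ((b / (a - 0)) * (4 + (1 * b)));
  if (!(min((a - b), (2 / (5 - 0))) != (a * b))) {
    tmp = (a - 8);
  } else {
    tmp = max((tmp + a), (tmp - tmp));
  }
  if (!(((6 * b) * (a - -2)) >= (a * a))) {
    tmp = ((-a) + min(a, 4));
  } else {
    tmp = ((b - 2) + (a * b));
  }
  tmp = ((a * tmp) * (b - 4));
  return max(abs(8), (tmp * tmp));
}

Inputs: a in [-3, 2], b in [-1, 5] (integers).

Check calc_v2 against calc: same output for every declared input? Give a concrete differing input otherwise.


The two versions differ — the changes include comparison usage differs; and arithmetic usage differs; and constant usage differs; and boolean connective usage differs.
One worked example (a=-3, b=5) — calc: tmp = -18; (min((a - b), (2 / 5)) == (a * b)) -> false; tmp = 0; (((6 * b) * (a - -2)) < (a * a)) -> true; tmp = 0; tmp = 0; return 8; calc_v2: tmp = -18; (!(min((a - b), (2 / (5 - 0))) != (a * b))) -> false; tmp = 0; (!(((6 * b) * (a - -2)) >= (a * a))) -> true; tmp = 0; tmp = 0; return 8; agreement on 8.
Checked all 42 inputs in the declared domain: the outputs agree on every one.
verdict: equivalent


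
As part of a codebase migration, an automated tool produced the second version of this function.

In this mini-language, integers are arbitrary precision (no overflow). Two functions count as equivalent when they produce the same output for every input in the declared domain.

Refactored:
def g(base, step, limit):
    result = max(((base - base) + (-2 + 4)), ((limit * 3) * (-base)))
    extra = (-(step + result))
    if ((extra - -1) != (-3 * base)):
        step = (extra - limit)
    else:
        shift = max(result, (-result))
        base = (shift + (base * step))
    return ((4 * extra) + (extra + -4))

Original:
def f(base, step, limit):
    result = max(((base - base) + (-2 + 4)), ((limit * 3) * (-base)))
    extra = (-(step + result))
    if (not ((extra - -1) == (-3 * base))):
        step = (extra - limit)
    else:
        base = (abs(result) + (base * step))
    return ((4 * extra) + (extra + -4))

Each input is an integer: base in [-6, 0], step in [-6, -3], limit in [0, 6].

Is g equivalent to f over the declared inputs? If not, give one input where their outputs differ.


Equivalent — the differences include boolean connective usage differs, local variable names differ, statement counts differ, comparison usage differs, min/max/abs usage differs, yet no declared input distinguishes the two.
As a probe, take base=-1, step=-3, limit=4: f runs result=12, then extra=-9, then (not ((extra - -1) == (-3 * base))) is true, then step=-13, then returns -49; g runs result=12, then extra=-9, then ((extra - -1) != (-3 * base)) is true, then step=-13, then returns -49; both end at -49.
Every one of the 196 inputs gives matching results.
verdict: equivalent


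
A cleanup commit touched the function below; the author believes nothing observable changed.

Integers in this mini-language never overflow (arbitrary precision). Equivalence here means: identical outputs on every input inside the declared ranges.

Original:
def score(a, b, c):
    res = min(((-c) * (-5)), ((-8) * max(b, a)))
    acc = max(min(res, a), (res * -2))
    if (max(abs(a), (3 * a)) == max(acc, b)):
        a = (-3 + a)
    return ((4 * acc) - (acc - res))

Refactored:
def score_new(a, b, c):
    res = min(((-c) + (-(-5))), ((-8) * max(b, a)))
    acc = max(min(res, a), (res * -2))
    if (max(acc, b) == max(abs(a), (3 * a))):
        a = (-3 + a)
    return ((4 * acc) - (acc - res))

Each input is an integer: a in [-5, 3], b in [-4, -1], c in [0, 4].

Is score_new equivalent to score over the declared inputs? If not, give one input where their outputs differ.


Run the pair on a=-5, b=-4, c=0.
score: res = 0; acc = 0; (max(abs(a), (3 * a)) == max(acc, b)) -> false; return 0
score_new: res = 5; acc = -5; (max(acc, b) == max(abs(a), (3 * a))) -> false; return -10
0 != -10, so the rewrite changes behavior.
verdict: not equivalent; witness: a=-5, b=-4, c=0


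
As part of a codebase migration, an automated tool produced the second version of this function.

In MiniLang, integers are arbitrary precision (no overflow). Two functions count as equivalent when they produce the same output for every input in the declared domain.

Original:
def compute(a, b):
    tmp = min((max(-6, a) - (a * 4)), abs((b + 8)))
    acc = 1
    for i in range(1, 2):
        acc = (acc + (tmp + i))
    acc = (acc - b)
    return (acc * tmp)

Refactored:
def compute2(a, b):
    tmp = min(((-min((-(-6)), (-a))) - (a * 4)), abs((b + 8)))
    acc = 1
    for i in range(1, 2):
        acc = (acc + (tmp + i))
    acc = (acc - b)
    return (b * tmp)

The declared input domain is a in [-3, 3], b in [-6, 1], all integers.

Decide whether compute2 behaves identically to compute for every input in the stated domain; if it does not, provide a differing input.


Input a=-3, b=-6: 20 from compute versus -12 from compute2.
verdict: not equivalent; witness: a=-3, b=-6


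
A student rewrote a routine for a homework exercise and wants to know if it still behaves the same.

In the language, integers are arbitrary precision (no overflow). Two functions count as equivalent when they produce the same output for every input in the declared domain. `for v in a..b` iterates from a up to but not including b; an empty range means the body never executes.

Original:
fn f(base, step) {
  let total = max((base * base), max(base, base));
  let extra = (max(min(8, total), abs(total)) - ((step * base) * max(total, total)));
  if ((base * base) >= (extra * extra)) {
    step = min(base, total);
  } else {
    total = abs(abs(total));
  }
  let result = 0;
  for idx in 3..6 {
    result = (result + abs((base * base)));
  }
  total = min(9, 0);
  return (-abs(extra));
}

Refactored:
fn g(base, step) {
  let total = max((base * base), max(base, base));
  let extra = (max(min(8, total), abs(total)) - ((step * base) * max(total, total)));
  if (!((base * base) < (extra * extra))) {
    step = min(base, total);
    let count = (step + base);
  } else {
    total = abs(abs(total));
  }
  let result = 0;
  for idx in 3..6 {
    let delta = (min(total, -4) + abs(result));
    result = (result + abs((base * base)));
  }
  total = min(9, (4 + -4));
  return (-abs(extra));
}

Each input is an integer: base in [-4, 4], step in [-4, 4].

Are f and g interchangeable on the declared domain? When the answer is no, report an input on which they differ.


The two versions differ — the changes include comparison usage differs; arithmetic usage differs; boolean connective usage differs; constant usage differs; local variable names differ; min/max/abs usage differs; statement counts differ.
Tracing base=1, step=4: f: total = 1; extra = -3; ((base * base) >= (extra * extra)) -> false; total = 1; result = 0; [idx=3]; result = 1; [idx=4]; result = 2; [idx=5]; result = 3; total = 0; return -3 | g: total = 1; extra = -3; (!((base * base) < (extra * extra))) -> false; total = 1; result = 0; [idx=3]; delta = -4; result = 1; [idx=4]; delta = -3; result = 2; [idx=5]; delta = -2; result = 3; total = 0; return -3 — matching result -3.
Across all 81 domain points the two functions coincide.
verdict: equivalent


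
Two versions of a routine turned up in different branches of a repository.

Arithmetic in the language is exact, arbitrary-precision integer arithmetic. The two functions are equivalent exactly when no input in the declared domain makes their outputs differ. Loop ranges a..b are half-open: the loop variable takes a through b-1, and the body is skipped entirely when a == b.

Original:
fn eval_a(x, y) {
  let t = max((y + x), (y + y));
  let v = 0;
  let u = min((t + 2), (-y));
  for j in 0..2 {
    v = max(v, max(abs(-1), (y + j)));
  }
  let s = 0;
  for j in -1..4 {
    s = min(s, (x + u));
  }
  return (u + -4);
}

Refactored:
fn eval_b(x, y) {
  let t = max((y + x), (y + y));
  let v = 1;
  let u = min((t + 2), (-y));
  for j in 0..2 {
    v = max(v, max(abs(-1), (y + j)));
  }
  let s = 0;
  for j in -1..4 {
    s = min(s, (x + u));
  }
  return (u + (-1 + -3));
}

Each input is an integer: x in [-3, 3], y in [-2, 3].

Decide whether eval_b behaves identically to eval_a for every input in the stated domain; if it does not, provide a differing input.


Equivalent. The one real change (`0` became `1`) has no effect anywhere in the declared ranges.
Checked all 42 inputs in the declared domain: the outputs agree on every one.
Spot check at x=0, y=3 — eval_a: t := 6 | v := 0 | u := -3 | iter j=0: | v := 3 | iter j=1: | v := 4 | s := 0 | iter j=-1: | s := -3 | iter j=0: | s := -3 | iter j=1: | s := -3 | iter j=2: | s := -3 | iter j=3: | s := -3 | result -7. eval_b: t := 6 | v := 1 | u := -3 | iter j=0: | v := 3 | iter j=1: | v := 4 | s := 0 | iter j=-1: | s := -3 | iter j=0: | s := -3 | iter j=1: | s := -3 | iter j=2: | s := -3 | iter j=3: | s := -3 | result -7. Both give -7.
verdict: equivalent


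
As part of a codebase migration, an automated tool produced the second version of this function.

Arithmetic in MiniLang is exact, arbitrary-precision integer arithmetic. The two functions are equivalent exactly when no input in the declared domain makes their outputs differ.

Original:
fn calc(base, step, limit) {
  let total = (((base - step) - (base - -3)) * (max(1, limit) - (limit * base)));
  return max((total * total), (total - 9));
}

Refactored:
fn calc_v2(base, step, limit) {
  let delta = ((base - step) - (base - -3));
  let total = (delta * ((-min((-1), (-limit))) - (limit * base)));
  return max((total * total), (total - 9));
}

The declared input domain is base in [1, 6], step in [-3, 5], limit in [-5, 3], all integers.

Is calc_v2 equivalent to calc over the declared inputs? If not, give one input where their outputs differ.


Equivalent — the differences include min/max/abs usage differs, and statement counts differ, and local variable names differ, yet no declared input distinguishes the two.
Spot check at base=5, step=-1, limit=-1 — calc: total = -12; return 144. calc_v2: delta = -2; total = -12; return 144. Both give 144.
Across all 486 domain points the two functions coincide.
verdict: equivalent


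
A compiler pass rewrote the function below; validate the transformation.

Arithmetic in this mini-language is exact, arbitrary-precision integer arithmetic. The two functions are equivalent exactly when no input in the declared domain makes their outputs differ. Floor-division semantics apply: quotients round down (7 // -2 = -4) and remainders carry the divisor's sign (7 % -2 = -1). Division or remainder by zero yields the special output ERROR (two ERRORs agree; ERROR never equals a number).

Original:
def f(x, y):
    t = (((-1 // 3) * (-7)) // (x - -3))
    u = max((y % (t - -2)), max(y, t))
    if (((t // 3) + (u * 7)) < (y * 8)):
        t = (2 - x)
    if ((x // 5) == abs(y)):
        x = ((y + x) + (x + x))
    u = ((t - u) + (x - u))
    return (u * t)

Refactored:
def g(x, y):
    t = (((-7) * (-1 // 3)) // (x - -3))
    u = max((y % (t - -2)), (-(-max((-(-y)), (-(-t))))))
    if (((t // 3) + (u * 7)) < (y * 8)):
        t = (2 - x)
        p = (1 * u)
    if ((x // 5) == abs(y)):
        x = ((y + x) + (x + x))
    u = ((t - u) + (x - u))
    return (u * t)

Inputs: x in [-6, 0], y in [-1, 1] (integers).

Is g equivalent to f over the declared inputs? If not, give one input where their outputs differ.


This is a faithful refactor — statement counts differ; local variable names differ; constant usage differs; arithmetic usage differs, but the computed results match everywhere.
One worked example (x=-6, y=-1) — f: t = -3; u = 0; (((t // 3) + (u * 7)) < (y * 8)) -> false; ((x // 5) == abs(y)) -> false; u = -9; return 27; g: t = -3; u = 0; (((t // 3) + (u * 7)) < (y * 8)) -> false; ((x // 5) == abs(y)) -> false; u = -9; return 27; agreement on 27.
An exhaustive pass over the 21 declared inputs shows identical outputs.
verdict: equivalent


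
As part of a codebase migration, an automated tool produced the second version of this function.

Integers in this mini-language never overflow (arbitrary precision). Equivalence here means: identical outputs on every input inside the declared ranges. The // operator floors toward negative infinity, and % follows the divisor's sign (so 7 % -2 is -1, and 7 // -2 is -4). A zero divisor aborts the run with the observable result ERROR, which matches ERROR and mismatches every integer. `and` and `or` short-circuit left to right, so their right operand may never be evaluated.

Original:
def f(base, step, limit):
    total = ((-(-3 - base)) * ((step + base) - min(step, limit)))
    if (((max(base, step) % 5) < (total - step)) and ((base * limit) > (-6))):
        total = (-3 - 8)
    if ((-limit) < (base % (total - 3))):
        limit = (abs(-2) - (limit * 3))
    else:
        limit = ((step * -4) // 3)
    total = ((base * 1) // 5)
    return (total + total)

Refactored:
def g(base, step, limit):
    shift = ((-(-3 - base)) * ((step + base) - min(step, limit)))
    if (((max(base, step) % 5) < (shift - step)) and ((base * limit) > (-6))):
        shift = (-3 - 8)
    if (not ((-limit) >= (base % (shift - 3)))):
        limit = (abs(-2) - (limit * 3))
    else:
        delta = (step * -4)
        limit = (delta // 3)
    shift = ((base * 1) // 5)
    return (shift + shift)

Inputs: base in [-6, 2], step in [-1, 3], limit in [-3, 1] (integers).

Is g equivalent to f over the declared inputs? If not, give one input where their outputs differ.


Changes here: statement counts differ, local variable names differ, boolean connective usage differs, comparison usage differs; the full 225-point sweep finds no disagreement.
verdict: equivalent


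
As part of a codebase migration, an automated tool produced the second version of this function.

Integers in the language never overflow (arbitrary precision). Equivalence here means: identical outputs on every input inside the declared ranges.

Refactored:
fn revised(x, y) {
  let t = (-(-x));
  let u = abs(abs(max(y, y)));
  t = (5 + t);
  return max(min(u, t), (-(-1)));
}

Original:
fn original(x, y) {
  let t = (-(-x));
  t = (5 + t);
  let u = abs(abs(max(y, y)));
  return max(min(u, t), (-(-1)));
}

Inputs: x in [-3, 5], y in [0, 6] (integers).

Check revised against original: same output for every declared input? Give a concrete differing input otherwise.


The two versions differ — the changes include same computation, different form.
Tracing x=2, y=5: original: t=2, then t=7, then u=5, then returns 5 | revised: t=2, then u=5, then t=7, then returns 5 — matching result 5.
Every one of the 63 inputs gives matching results.
verdict: equivalent


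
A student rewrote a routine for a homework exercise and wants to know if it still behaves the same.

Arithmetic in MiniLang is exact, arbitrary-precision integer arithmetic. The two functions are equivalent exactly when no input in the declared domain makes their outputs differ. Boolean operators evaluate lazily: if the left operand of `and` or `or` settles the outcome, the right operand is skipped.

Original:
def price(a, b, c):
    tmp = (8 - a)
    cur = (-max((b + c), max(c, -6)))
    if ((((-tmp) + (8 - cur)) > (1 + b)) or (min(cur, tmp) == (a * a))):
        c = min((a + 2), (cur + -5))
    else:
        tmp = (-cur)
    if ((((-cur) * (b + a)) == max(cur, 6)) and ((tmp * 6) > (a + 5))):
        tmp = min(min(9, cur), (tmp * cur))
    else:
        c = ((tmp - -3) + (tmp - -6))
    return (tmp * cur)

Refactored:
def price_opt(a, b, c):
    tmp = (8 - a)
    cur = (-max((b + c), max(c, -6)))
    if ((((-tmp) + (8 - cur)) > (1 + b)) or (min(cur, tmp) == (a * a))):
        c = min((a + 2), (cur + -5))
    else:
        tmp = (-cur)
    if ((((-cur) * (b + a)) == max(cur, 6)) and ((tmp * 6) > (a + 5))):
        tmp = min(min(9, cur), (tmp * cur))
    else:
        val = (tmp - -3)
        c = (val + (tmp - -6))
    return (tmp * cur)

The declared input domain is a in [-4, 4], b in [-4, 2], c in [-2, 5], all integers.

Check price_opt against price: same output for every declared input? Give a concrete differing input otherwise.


The two versions differ — the changes include statement counts differ, and local variable names differ.
As a probe, take a=1, b=0, c=-1: price runs tmp := 7 | cur := 1 | ((((-tmp) + (8 - cur)) > (1 + b)) or (min(cur, tmp) == (a * a))): true | c := -4 | ((((-cur) * (b + a)) == max(cur, 6)) and ((tmp * 6) > (a + 5))): false | c := 23 | result 7; price_opt runs tmp := 7 | cur := 1 | ((((-tmp) + (8 - cur)) > (1 + b)) or (min(cur, tmp) == (a * a))): true | c := -4 | ((((-cur) * (b + a)) == max(cur, 6)) and ((tmp * 6) > (a + 5))): false | val := 10 | c := 23 | result 7; both end at 7.
Checked all 504 inputs in the declared domain: the outputs agree on every one.
verdict: equivalent


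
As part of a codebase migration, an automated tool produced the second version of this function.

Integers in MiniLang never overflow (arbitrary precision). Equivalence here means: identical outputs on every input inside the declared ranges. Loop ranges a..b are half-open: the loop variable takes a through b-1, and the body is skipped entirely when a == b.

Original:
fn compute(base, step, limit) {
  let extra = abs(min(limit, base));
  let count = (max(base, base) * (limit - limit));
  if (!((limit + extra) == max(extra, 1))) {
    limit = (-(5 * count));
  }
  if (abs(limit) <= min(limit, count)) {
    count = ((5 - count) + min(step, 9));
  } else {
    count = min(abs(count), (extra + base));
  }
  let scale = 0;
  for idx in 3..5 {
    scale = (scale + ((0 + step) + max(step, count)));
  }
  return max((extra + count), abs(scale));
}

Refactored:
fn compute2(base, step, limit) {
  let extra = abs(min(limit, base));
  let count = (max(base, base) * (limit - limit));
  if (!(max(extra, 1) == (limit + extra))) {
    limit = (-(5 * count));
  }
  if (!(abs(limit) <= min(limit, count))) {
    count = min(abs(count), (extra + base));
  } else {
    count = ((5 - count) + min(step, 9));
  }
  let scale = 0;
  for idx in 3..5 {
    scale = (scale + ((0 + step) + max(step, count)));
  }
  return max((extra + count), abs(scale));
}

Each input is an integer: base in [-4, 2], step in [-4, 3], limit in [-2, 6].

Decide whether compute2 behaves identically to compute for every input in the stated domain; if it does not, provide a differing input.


Behavior is preserved: although boolean connective usage differs, the outputs never diverge.
As a probe, take base=1, step=3, limit=1: compute runs extra becomes 1; next count becomes 0; next (!((limit + extra) == max(extra, 1))) evaluates to true; next limit becomes 0; next (abs(limit) <= min(limit, count)) evaluates to true; next count becomes 8; next scale becomes 0; next at idx=3:; next scale becomes 11; next at idx=4:; next scale becomes 22; next final value 22; compute2 runs extra becomes 1; next count becomes 0; next (!(max(extra, 1) == (limit + extra))) evaluates to true; next limit becomes 0; next (!(abs(limit) <= min(limit, count))) evaluates to false; next count becomes 8; next scale becomes 0; next at idx=3:; next scale becomes 11; next at idx=4:; next scale becomes 22; next final value 22; both end at 22.
Across all 504 domain points the two functions coincide.
verdict: equivalent


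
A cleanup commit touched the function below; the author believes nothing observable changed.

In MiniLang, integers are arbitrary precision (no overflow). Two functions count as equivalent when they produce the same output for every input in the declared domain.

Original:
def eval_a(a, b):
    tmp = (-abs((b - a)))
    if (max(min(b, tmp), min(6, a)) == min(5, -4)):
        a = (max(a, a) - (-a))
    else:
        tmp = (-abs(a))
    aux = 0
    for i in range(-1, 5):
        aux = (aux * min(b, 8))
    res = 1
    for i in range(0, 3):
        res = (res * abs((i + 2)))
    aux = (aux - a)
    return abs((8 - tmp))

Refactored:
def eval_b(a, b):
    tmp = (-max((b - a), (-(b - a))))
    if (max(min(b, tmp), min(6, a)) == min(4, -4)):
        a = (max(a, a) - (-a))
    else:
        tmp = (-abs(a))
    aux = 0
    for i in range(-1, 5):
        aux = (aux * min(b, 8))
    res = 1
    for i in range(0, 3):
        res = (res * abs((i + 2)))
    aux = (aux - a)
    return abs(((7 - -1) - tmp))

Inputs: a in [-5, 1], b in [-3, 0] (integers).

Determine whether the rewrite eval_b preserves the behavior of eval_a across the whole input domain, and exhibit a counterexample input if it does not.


Equivalent. The one real change (`5` became `4`) has no effect anywhere in the declared ranges.
Sweeping the whole domain (28 inputs) finds no disagreement.
As a probe, take a=-2, b=-1: eval_a runs tmp = -1; (max(min(b, tmp), min(6, a)) == min(5, -4)) -> false; tmp = -2; aux = 0; [i=-1]; aux = 0; [i=0]; aux = 0; [i=1]; aux = 0; [i=2]; aux = 0; [i=3]; aux = 0; [i=4]; aux = 0; res = 1; [i=0]; res = 2; [i=1]; res = 6; [i=2]; res = 24; aux = 2; return 10; eval_b runs tmp = -1; (max(min(b, tmp), min(6, a)) == min(4, -4)) -> false; tmp = -2; aux = 0; [i=-1]; aux = 0; [i=0]; aux = 0; [i=1]; aux = 0; [i=2]; aux = 0; [i=3]; aux = 0; [i=4]; aux = 0; res = 1; [i=0]; res = 2; [i=1]; res = 6; [i=2]; res = 24; aux = 2; return 10; both end at 10.
verdict: equivalent
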